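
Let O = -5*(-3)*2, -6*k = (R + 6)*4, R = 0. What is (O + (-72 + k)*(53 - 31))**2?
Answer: 2696164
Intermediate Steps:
k = -4 (k = -(0 + 6)*4/6 = -4 ≈ -4.0000)
O = 30 (O = 15*2 = 30)
(O + (-72 + k)*(53 - 31))**2 = (30 + (-72 - 4)*(53 - 31))**2 = (30 - 76*22)**2 = (30 - 1672)**2 = (-1642)**2 = 2696164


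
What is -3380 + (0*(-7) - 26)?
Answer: -3406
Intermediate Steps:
-3380 + (0*(-7) - 26) = -3380 + (0 - 26) = -3380 - 26 = -3406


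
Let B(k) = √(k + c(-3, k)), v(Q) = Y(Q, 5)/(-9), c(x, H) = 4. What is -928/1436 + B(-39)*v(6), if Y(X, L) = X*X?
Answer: -232/359 - 4*I*√35 ≈ -0.64624 - 23.664*I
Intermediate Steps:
Y(X, L) = X²
v(Q) = -Q²/9 (v(Q) = Q²/(-9) = Q²*(-⅑) = -Q²/9)
B(k) = √(4 + k) (B(k) = √(k + 4) = √(4 + k))
-928/1436 + B(-39)*v(6) = -928/1436 + √(4 - 39)*(-⅑*6²) = -928*1/1436 + √(-35)*(-⅑*36) = -232/359 + (I*√35)*(-4) = -232/359 - 4*I*√35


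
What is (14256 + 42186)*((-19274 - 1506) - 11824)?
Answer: -1840234968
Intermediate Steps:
(14256 + 42186)*((-19274 - 1506) - 11824) = 56442*(-20780 - 11824) = 56442*(-32604) = -1840234968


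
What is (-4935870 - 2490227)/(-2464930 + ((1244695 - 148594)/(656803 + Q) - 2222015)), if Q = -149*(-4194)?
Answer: 9518095359773/6007298492904 ≈ 1.5844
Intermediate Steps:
Q = 624906
(-4935870 - 2490227)/(-2464930 + ((1244695 - 148594)/(656803 + Q) - 2222015)) = (-4935870 - 2490227)/(-2464930 + ((1244695 - 148594)/(656803 + 624906) - 2222015)) = -7426097/(-2464930 + (1096101/1281709 - 2222015)) = -7426097/(-2464930 - 2847975527534/1281709) = -7426097/(-6007298492904/1281709) = -7426097*(-1281709/6007298492904) = 9518095359773/6007298492904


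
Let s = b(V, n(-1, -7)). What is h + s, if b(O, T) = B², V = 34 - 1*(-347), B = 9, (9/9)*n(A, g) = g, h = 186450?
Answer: 186531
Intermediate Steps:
n(A, g) = g
V = 381 (V = 34 + 347 = 381)
b(O, T) = 81 (b(O, T) = 9² = 81)
s = 81
h + s = 186450 + 81 = 186531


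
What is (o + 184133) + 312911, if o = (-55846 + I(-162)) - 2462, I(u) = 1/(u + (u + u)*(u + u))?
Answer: 45985675105/104814 ≈ 4.3874e+5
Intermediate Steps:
I(u) = 1/(u + 4*u²) (I(u) = 1/(u + (2*u)*(2*u)) = 1/(u + 4*u²))
o = -6111494711/104814 (o = (-55846 + 1/((-162)*(1 + 4*(-162)))) - 2462 = (-55846 - 1/(162*(1 - 648))) - 2462 = (-55846 - 1/162/(-647)) - 2462 = (-55846 - 1/162*(-1/647)) - 2462 = (-55846 + 1/104814) - 2462 = -5853442643/104814 - 2462 = -6111494711/104814 ≈ -58308.)
(o + 184133) + 312911 = (-6111494711/104814 + 184133) + 312911 = 13188221551/104814 + 312911 = 45985675105/104814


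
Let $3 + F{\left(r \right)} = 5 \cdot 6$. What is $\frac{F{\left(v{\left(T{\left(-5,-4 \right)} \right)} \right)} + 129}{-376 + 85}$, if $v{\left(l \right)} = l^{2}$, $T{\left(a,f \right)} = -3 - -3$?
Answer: $- \frac{52}{97} \approx -0.53608$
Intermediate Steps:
$T{\left(a,f \right)} = 0$ ($T{\left(a,f \right)} = -3 + 3 = 0$)
$F{\left(r \right)} = 27$ ($F{\left(r \right)} = -3 + 5 \cdot 6 = -3 + 30 = 27$)
$\frac{F{\left(v{\left(T{\left(-5,-4 \right)} \right)} \right)} + 129}{-376 + 85} = \frac{27 + 129}{-376 + 85} = \frac{156}{-291} = 156 \left(- \frac{1}{291}\right) = - \frac{52}{97}$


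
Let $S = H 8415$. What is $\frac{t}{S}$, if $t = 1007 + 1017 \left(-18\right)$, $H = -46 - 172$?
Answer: $\frac{17299}{1834470} \approx 0.00943$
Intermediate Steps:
$H = -218$
$S = -1834470$ ($S = \left(-218\right) 8415 = -1834470$)
$t = -17299$ ($t = 1007 - 18306 = -17299$)
$\frac{t}{S} = - \frac{17299}{-1834470} = \left(-17299\right) \left(- \frac{1}{1834470}\right) = \frac{17299}{1834470}$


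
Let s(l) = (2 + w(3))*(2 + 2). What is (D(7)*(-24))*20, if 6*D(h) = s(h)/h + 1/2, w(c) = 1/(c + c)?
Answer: -2920/21 ≈ -139.05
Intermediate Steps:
w(c) = 1/(2*c)
s(l) = 26/3 (s(l) = (2 + (1/2)/3)*(2 + 2) = (2 + (1/2)*(1/3))*4 = (2 + 1/6)*4 = (13/6)*4 = 26/3)
D(h) = 1/12 + 13/(9*h) (D(h) = (26/(3*h) + 1/2)/6 = (1/2 + 26/(3*h))/6 = 1/12 + 13/(9*h))
(D(7)*(-24))*20 = (((1/36)*(52 + 3*7)/7)*(-24))*20 = (((1/36)*(1/7)*(52 + 21))*(-24))*20 = (((1/36)*(1/7)*73)*(-24))*20 = ((73/252)*(-24))*20 = -146/21*20 = -2920/21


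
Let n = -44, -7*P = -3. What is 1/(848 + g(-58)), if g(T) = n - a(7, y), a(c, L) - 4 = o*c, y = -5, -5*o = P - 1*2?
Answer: 5/3989 ≈ 0.0012534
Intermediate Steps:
P = 3/7 (P = -⅐*(-3) = 3/7 ≈ 0.42857)
o = 11/35 (o = -(3/7 - 1*2)/5 = -(3/7 - 2)/5 = -⅕*(-11/7) = 11/35 ≈ 0.31429)
a(c, L) = 4 + 11*c/35
g(T) = -251/5 (g(T) = -44 - (4 + (11/35)*7) = -44 - (4 + 11/5) = -44 - 1*31/5 = -44 - 31/5 = -251/5)
1/(848 + g(-58)) = 1/(848 - 251/5) = 1/(3989/5) = 5/3989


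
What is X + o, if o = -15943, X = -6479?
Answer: -22422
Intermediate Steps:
X + o = -6479 - 15943 = -22422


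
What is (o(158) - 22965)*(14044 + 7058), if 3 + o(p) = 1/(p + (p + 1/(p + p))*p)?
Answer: -24352281088116/50245 ≈ -4.8467e+8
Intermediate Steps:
o(p) = -3 + 1/(p + p*(p + 1/(2*p))) (o(p) = -3 + 1/(p + (p + 1/(p + p))*p) = -3 + 1/(p + (p + 1/(2*p))*p) = -3 + 1/(p + p*(p + 1/(2*p))))
(o(158) - 22965)*(14044 + 7058) = ((-1 - 6*158 - 6*158²)/(1 + 2*158 + 2*158²) - 22965)*(14044 + 7058) = ((-1 - 948 - 6*24964)/(1 + 316 + 2*24964) - 22965)*21102 = ((-1 - 948 - 149784)/(1 + 316 + 49928) - 22965)*21102 = (-150733/50245 - 22965)*21102 = -1154027158/50245*21102 = -24352281088116/50245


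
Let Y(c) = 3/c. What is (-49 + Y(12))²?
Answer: 38025/16 ≈ 2376.6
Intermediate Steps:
(-49 + Y(12))² = (-49 + 3/12)² = (-49 + 3*(1/12))² = (-49 + ¼)² = (-195/4)² = 38025/16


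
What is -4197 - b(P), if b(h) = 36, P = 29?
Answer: -4233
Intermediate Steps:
-4197 - b(P) = -4197 - 1*36 = -4197 - 36 = -4233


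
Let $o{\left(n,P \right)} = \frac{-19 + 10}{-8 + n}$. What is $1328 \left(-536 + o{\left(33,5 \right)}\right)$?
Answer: $- \frac{17807152}{25} \approx -7.1229 \cdot 10^{5}$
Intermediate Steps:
$o{\left(n,P \right)} = - \frac{9}{-8 + n}$
$1328 \left(-536 + o{\left(33,5 \right)}\right) = 1328 \left(-536 - \frac{9}{-8 + 33}\right) = 1328 \left(-536 - \frac{9}{25}\right) = 1328 \left(- \frac{13409}{25}\right) = - \frac{17807152}{25}$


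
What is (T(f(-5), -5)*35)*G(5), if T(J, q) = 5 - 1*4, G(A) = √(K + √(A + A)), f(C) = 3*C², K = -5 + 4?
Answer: 35*√(-1 + √10) ≈ 51.466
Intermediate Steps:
K = -1
G(A) = √(-1 + √2*√A) (G(A) = √(-1 + √(A + A)) = √(-1 + √(2*A)) = √(-1 + √2*√A))
T(J, q) = 1 (T(J, q) = 5 - 4 = 1)
(T(f(-5), -5)*35)*G(5) = (1*35)*√(-1 + √2*√5) = 35*√(-1 + √10)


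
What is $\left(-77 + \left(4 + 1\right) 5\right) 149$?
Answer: $-7748$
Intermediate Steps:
$\left(-77 + \left(4 + 1\right) 5\right) 149 = \left(-77 + 5 \cdot 5\right) 149 = \left(-77 + 25\right) 149 = \left(-52\right) 149 = -7748$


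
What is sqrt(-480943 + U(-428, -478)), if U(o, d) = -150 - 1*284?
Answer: I*sqrt(481377) ≈ 693.81*I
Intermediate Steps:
U(o, d) = -434 (U(o, d) = -150 - 284 = -434)
sqrt(-480943 + U(-428, -478)) = sqrt(-480943 - 434) = sqrt(-481377) = I*sqrt(481377)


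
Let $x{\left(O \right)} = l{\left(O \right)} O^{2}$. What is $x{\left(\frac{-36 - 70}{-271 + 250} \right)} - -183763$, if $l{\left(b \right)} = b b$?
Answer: $\frac{35864659699}{194481} \approx 1.8441 \cdot 10^{5}$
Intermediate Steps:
$l{\left(b \right)} = b^{2}$
$x{\left(O \right)} = O^{4}$ ($x{\left(O \right)} = O^{2} O^{2} = O^{4}$)
$x{\left(\frac{-36 - 70}{-271 + 250} \right)} - -183763 = \left(\frac{-36 - 70}{-271 + 250}\right)^{4} - -183763 = \left(- \frac{106}{-21}\right)^{4} + 183763 = \left(\left(-106\right) \left(- \frac{1}{21}\right)\right)^{4} + 183763 = \left(\frac{106}{21}\right)^{4} + 183763 = \frac{126247696}{194481} + 183763 = \frac{35864659699}{194481}$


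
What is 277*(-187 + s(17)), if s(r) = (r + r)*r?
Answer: 108307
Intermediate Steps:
s(r) = 2*r**2 (s(r) = (2*r)*r = 2*r**2)
277*(-187 + s(17)) = 277*(-187 + 2*17**2) = 277*(-187 + 2*289) = 277*(-187 + 578) = 277*391 = 108307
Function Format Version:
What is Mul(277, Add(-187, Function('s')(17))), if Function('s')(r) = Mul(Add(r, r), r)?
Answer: 108307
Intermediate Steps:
Function('s')(r) = Mul(2, Pow(r, 2)) (Function('s')(r) = Mul(Mul(2, r), r) = Mul(2, Pow(r, 2)))
Mul(277, Add(-187, Function('s')(17))) = Mul(277, Add(-187, Mul(2, Pow(17, 2)))) = Mul(277, Add(-187, Mul(2, 289))) = Mul(277, Add(-187, 578)) = Mul(277, 391) = 108307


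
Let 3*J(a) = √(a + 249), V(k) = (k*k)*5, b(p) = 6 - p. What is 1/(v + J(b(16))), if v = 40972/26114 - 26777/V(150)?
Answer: -2871794020784287500/53476815103807410479 + 719234644218750000*√239/53476815103807410479 ≈ 0.15422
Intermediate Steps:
V(k) = 5*k² (V(k) = k²*5 = 5*k²)
J(a) = √(249 + a)/3 (J(a) = √(a + 249)/3 = √(249 + a)/3)
v = 1955047711/1468912500 (v = 40972/26114 - 26777/(5*150²) = 40972*(1/26114) - 26777/(5*22500) = 20486/13057 - 26777/112500 = 1955047711/1468912500 ≈ 1.3309)
1/(v + J(b(16))) = 1/(1955047711/1468912500 + √(249 + (6 - 1*16))/3) = 1/(1955047711/1468912500 + √(249 + (6 - 16))/3) = 1/(1955047711/1468912500 + √(249 - 10)/3) = 1/(1955047711/1468912500 + √239/3)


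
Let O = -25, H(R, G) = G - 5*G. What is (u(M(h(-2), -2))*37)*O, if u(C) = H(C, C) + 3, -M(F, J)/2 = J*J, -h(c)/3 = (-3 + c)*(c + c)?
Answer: -32375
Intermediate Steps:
h(c) = -6*c*(-3 + c) (h(c) = -3*(-3 + c)*(c + c) = -3*(-3 + c)*2*c = -6*c*(-3 + c))
H(R, G) = -4*G
M(F, J) = -2*J² (M(F, J) = -2*J*J = -2*J²)
u(C) = 3 - 4*C (u(C) = -4*C + 3 = 3 - 4*C)
(u(M(h(-2), -2))*37)*O = ((3 - (-8)*(-2)²)*37)*(-25) = ((3 - (-8)*4)*37)*(-25) = ((3 - 4*(-8))*37)*(-25) = ((3 + 32)*37)*(-25) = (35*37)*(-25) = 1295*(-25) = -32375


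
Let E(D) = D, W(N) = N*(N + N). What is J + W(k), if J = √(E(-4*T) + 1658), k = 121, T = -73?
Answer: 29282 + 5*√78 ≈ 29326.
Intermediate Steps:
W(N) = 2*N² (W(N) = N*(2*N) = 2*N²)
J = 5*√78 (J = √(-4*(-73) + 1658) = √(292 + 1658) = √1950 = 5*√78 ≈ 44.159)
J + W(k) = 5*√78 + 2*121² = 5*√78 + 2*14641 = 5*√78 + 29282 = 29282 + 5*√78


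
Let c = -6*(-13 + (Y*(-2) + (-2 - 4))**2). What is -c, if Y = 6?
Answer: 1866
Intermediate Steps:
c = -1866 (c = -6*(-13 + (6*(-2) + (-2 - 4))**2) = -6*(-13 + (-12 - 6)**2) = -6*(-13 + (-18)**2) = -6*(-13 + 324) = -6*311 = -1866)
-c = -1*(-1866) = 1866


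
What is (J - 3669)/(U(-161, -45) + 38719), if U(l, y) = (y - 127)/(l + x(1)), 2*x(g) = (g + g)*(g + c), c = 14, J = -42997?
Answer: -3406618/2826573 ≈ -1.2052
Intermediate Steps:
x(g) = g*(14 + g) (x(g) = ((g + g)*(g + 14))/2 = ((2*g)*(14 + g))/2 = (2*g*(14 + g))/2 = g*(14 + g))
U(l, y) = (-127 + y)/(15 + l) (U(l, y) = (y - 127)/(l + 1*(14 + 1)) = (-127 + y)/(l + 1*15) = (-127 + y)/(l + 15) = (-127 + y)/(15 + l))
(J - 3669)/(U(-161, -45) + 38719) = (-42997 - 3669)/((-127 - 45)/(15 - 161) + 38719) = -46666/(-172/(-146) + 38719) = -46666/(-1/146*(-172) + 38719) = -46666/(86/73 + 38719) = -46666/2826573/73 = -46666*73/2826573 = -3406618/2826573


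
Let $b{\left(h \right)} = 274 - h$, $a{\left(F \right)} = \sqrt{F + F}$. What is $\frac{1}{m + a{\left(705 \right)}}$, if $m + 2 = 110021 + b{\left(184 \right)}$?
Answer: $\frac{36703}{4041330157} - \frac{\sqrt{1410}}{12123990471} \approx 9.0788 \cdot 10^{-6}$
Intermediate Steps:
$a{\left(F \right)} = \sqrt{2} \sqrt{F}$ ($a{\left(F \right)} = \sqrt{2 F} = \sqrt{2} \sqrt{F}$)
$m = 110109$ ($m = -2 + \left(110021 + \left(274 - 184\right)\right) = -2 + \left(110021 + 90\right) = -2 + 110111 = 110109$)
$\frac{1}{m + a{\left(705 \right)}} = \frac{1}{110109 + \sqrt{2} \sqrt{705}} = \frac{1}{110109 + \sqrt{1410}}$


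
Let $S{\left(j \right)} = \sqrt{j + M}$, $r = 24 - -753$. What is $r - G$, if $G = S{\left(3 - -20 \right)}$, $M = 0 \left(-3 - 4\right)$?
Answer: $777 - \sqrt{23} \approx 772.2$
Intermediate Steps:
$r = 777$ ($r = 24 + 753 = 777$)
$M = 0$ ($M = 0 \left(-7\right) = 0$)
$S{\left(j \right)} = \sqrt{j}$ ($S{\left(j \right)} = \sqrt{j + 0} = \sqrt{j}$)
$G = \sqrt{23}$ ($G = \sqrt{3 - -20} = \sqrt{3 + 20} = \sqrt{23} \approx 4.7958$)
$r - G = 777 - \sqrt{23}$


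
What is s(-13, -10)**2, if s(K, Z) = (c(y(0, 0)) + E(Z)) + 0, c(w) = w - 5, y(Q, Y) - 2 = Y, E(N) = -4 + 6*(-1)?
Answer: 169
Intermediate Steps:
E(N) = -10 (E(N) = -4 - 6 = -10)
y(Q, Y) = 2 + Y
c(w) = -5 + w
s(K, Z) = -13 (s(K, Z) = ((-5 + (2 + 0)) - 10) + 0 = ((-5 + 2) - 10) + 0 = (-3 - 10) + 0 = -13 + 0 = -13)
s(-13, -10)**2 = (-13)**2 = 169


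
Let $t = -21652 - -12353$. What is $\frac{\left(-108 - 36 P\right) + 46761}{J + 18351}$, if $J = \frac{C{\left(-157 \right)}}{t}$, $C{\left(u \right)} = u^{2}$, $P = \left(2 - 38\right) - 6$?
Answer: $\frac{89577267}{34124260} \approx 2.625$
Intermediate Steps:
$P = -42$ ($P = -36 - 6 = -42$)
$t = -9299$ ($t = -21652 + 12353 = -9299$)
$J = - \frac{24649}{9299}$ ($J = \frac{\left(-157\right)^{2}}{-9299} = 24649 \left(- \frac{1}{9299}\right) = - \frac{24649}{9299} \approx -2.6507$)
$\frac{\left(-108 - 36 P\right) + 46761}{J + 18351} = \frac{\left(-108 - -1512\right) + 46761}{- \frac{24649}{9299} + 18351} = \frac{\left(-108 + 1512\right) + 46761}{\frac{170621300}{9299}} = \left(1404 + 46761\right) \frac{9299}{170621300} = 48165 \cdot \frac{9299}{170621300} = \frac{89577267}{34124260}$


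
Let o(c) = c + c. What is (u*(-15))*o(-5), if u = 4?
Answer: 600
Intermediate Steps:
o(c) = 2*c
(u*(-15))*o(-5) = (4*(-15))*(2*(-5)) = -60*(-10) = 600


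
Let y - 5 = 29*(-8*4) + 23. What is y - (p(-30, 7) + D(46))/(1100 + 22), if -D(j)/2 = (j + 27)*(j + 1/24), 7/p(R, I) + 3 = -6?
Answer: -36110777/40392 ≈ -894.01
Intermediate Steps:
p(R, I) = -7/9 (p(R, I) = 7/(-3 - 6) = 7/(-9) = 7*(-⅑) = -7/9)
y = -900 (y = 5 + (29*(-8*4) + 23) = 5 + (29*(-32) + 23) = 5 + (-928 + 23) = 5 - 905 = -900)
D(j) = -2*(27 + j)*(1/24 + j) (D(j) = -2*(j + 27)*(j + 1/24) = -2*(27 + j)*(j + 1/24) = -2*(27 + j)*(1/24 + j))
y - (p(-30, 7) + D(46))/(1100 + 22) = -900 - (-7/9 + (-9/4 - 2*46² - 649/12*46))/(1100 + 22) = -900 - (-7/9 + (-9/4 - 2*2116 - 14927/6))/1122 = -900 - (-7/9 + (-9/4 - 4232 - 14927/6))/1122 = -900 - (-7/9 - 80665/12)/1122 = -900 - (-242023)/(36*1122) = -900 - 1*(-242023/40392) = -900 + 242023/40392 = -36110777/40392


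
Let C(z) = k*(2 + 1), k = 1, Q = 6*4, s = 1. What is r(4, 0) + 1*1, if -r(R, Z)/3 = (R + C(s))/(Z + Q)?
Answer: 1/8 ≈ 0.12500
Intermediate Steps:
Q = 24
C(z) = 3 (C(z) = 1*(2 + 1) = 1*3 = 3)
r(R, Z) = -3*(3 + R)/(24 + Z) (r(R, Z) = -3*(R + 3)/(Z + 24) = -3*(3 + R)/(24 + Z))
r(4, 0) + 1*1 = 3*(-3 - 1*4)/(24 + 0) + 1*1 = 3*(-3 - 4)/24 + 1 = 3*(1/24)*(-7) + 1 = -7/8 + 1 = 1/8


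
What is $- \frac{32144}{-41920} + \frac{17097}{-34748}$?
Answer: $\frac{1563412}{5689985} \approx 0.27477$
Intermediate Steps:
$- \frac{32144}{-41920} + \frac{17097}{-34748} = \left(-32144\right) \left(- \frac{1}{41920}\right) + 17097 \left(- \frac{1}{34748}\right) = \frac{2009}{2620} - \frac{17097}{34748} = \frac{1563412}{5689985}$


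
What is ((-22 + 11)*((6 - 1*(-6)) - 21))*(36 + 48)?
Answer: 8316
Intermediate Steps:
((-22 + 11)*((6 - 1*(-6)) - 21))*(36 + 48) = -11*((6 + 6) - 21)*84 = -11*(12 - 21)*84 = -11*(-9)*84 = 99*84 = 8316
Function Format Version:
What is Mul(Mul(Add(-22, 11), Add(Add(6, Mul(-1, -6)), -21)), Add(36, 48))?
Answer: 8316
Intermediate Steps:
Mul(Mul(Add(-22, 11), Add(Add(6, Mul(-1, -6)), -21)), Add(36, 48)) = Mul(Mul(-11, Add(Add(6, 6), -21)), 84) = Mul(Mul(-11, Add(12, -21)), 84) = Mul(Mul(-11, -9), 84) = Mul(99, 84) = 8316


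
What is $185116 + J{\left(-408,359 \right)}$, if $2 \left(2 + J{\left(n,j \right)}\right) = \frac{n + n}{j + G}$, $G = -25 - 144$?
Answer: $\frac{17585626}{95} \approx 1.8511 \cdot 10^{5}$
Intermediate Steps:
$G = -169$
$J{\left(n,j \right)} = -2 + \frac{n}{-169 + j}$ ($J{\left(n,j \right)} = -2 + \frac{\left(n + n\right) \frac{1}{j - 169}}{2} = -2 + \frac{2 n \frac{1}{-169 + j}}{2} = -2 + \frac{n}{-169 + j}$)
$185116 + J{\left(-408,359 \right)} = 185116 + \frac{338 - 408 - 718}{-169 + 359} = 185116 + \frac{338 - 408 - 718}{190} = 185116 + \frac{1}{190} \left(-788\right) = 185116 - \frac{394}{95} = \frac{17585626}{95}$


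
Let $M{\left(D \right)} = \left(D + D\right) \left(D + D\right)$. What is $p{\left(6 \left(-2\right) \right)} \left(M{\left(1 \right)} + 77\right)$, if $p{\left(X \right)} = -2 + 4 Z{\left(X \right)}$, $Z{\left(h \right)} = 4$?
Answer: $1134$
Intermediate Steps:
$M{\left(D \right)} = 4 D^{2}$ ($M{\left(D \right)} = 2 D 2 D = 4 D^{2}$)
$p{\left(X \right)} = 14$ ($p{\left(X \right)} = -2 + 4 \cdot 4 = -2 + 16 = 14$)
$p{\left(6 \left(-2\right) \right)} \left(M{\left(1 \right)} + 77\right) = 14 \left(4 \cdot 1^{2} + 77\right) = 14 \left(4 \cdot 1 + 77\right) = 14 \left(4 + 77\right) = 14 \cdot 81 = 1134$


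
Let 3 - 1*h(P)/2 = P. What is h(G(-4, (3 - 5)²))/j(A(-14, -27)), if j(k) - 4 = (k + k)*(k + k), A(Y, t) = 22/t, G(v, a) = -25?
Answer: 10206/1213 ≈ 8.4138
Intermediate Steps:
h(P) = 6 - 2*P
j(k) = 4 + 4*k² (j(k) = 4 + (k + k)*(k + k) = 4 + (2*k)*(2*k) = 4 + 4*k²)
h(G(-4, (3 - 5)²))/j(A(-14, -27)) = (6 - 2*(-25))/(4 + 4*(22/(-27))²) = (6 + 50)/(4 + 4*(22*(-1/27))²) = 56/(4 + 4*(-22/27)²) = 56/(4 + 4*(484/729)) = 56/(4 + 1936/729) = 56/(4852/729) = 56*(729/4852) = 10206/1213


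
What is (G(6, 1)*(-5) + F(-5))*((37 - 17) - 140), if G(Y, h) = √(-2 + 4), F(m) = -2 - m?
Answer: -360 + 600*√2 ≈ 488.53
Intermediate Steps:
G(Y, h) = √2
(G(6, 1)*(-5) + F(-5))*((37 - 17) - 140) = (√2*(-5) + (-2 - 1*(-5)))*((37 - 17) - 140) = (-5*√2 + (-2 + 5))*(20 - 140) = (-5*√2 + 3)*(-120) = (3 - 5*√2)*(-120) = -360 + 600*√2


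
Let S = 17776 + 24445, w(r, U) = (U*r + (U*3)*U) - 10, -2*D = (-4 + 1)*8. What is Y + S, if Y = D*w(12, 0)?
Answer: 42101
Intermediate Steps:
D = 12 (D = -(-4 + 1)*8/2 = -(-3)*8/2 = -½*(-24) = 12)
w(r, U) = -10 + 3*U² + U*r (w(r, U) = (U*r + (3*U)*U) - 10 = (U*r + 3*U²) - 10 = (3*U² + U*r) - 10 = -10 + 3*U² + U*r)
Y = -120 (Y = 12*(-10 + 3*0² + 0*12) = 12*(-10 + 3*0 + 0) = 12*(-10 + 0 + 0) = 12*(-10) = -120)
S = 42221
Y + S = -120 + 42221 = 42101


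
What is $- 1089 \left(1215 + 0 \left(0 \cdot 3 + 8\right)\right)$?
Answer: $-1323135$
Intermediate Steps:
$- 1089 \left(1215 + 0 \left(0 \cdot 3 + 8\right)\right) = - 1089 \left(1215 + 0 \left(0 + 8\right)\right) = - 1089 \left(1215 + 0 \cdot 8\right) = - 1089 \left(1215 + 0\right) = \left(-1089\right) 1215 = -1323135$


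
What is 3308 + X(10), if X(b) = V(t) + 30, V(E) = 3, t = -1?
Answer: 3341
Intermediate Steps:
X(b) = 33 (X(b) = 3 + 30 = 33)
3308 + X(10) = 3308 + 33 = 3341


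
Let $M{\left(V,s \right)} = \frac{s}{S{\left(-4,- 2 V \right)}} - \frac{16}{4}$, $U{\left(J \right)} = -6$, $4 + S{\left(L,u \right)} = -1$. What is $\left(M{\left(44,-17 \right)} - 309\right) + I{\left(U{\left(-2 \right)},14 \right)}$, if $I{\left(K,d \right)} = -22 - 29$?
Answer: $- \frac{1803}{5} \approx -360.6$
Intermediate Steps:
$S{\left(L,u \right)} = -5$ ($S{\left(L,u \right)} = -4 - 1 = -5$)
$M{\left(V,s \right)} = -4 - \frac{s}{5}$ ($M{\left(V,s \right)} = \frac{s}{-5} - \frac{16}{4} = s \left(- \frac{1}{5}\right) - 4 = - \frac{s}{5} - 4 = -4 - \frac{s}{5}$)
$I{\left(K,d \right)} = -51$
$\left(M{\left(44,-17 \right)} - 309\right) + I{\left(U{\left(-2 \right)},14 \right)} = \left(\left(-4 - - \frac{17}{5}\right) - 309\right) - 51 = \left(\left(-4 + \frac{17}{5}\right) - 309\right) - 51 = \left(- \frac{3}{5} - 309\right) - 51 = - \frac{1548}{5} - 51 = - \frac{1803}{5}$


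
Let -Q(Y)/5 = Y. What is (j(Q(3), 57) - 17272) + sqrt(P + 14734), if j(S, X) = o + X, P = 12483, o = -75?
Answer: -17290 + sqrt(27217) ≈ -17125.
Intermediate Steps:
Q(Y) = -5*Y
j(S, X) = -75 + X
(j(Q(3), 57) - 17272) + sqrt(P + 14734) = ((-75 + 57) - 17272) + sqrt(12483 + 14734) = (-18 - 17272) + sqrt(27217) = -17290 + sqrt(27217)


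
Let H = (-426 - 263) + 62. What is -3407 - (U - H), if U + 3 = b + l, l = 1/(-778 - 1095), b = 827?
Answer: -9099033/1873 ≈ -4858.0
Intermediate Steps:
H = -627 (H = -689 + 62 = -627)
l = -1/1873 (l = 1/(-1873) = -1/1873 ≈ -0.00053390)
U = 1543351/1873 (U = -3 + (827 - 1/1873) = -3 + 1548970/1873 = 1543351/1873 ≈ 824.00)
-3407 - (U - H) = -3407 - (1543351/1873 - 1*(-627)) = -3407 - (1543351/1873 + 627) = -3407 - 1*2717722/1873 = -3407 - 2717722/1873 = -9099033/1873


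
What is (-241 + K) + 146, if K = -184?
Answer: -279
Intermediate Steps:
(-241 + K) + 146 = (-241 - 184) + 146 = -425 + 146 = -279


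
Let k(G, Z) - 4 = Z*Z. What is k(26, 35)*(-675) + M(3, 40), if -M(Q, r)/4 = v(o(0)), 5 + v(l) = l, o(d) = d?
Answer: -829555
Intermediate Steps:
v(l) = -5 + l
k(G, Z) = 4 + Z² (k(G, Z) = 4 + Z*Z = 4 + Z²)
M(Q, r) = 20 (M(Q, r) = -4*(-5 + 0) = -4*(-5) = 20)
k(26, 35)*(-675) + M(3, 40) = (4 + 35²)*(-675) + 20 = (4 + 1225)*(-675) + 20 = 1229*(-675) + 20 = -829575 + 20 = -829555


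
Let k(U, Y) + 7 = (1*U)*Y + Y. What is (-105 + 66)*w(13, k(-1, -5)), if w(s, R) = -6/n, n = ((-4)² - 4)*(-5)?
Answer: -39/10 ≈ -3.9000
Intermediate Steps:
n = -60 (n = (16 - 4)*(-5) = 12*(-5) = -60)
k(U, Y) = -7 + Y + U*Y (k(U, Y) = -7 + ((1*U)*Y + Y) = -7 + (U*Y + Y) = -7 + (Y + U*Y) = -7 + Y + U*Y)
w(s, R) = ⅒ (w(s, R) = -6/(-60) = -6*(-1/60) = ⅒)
(-105 + 66)*w(13, k(-1, -5)) = (-105 + 66)*(⅒) = -39*⅒ = -39/10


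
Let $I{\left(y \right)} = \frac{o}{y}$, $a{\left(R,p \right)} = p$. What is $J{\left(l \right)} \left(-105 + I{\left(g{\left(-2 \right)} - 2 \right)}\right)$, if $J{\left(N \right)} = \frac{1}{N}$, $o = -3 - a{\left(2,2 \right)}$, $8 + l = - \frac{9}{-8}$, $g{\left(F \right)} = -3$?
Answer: $\frac{832}{55} \approx 15.127$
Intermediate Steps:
$l = - \frac{55}{8}$ ($l = -8 - \frac{9}{-8} = -8 - - \frac{9}{8} = -8 + \frac{9}{8} = - \frac{55}{8} \approx -6.875$)
$o = -5$ ($o = -3 - 2 = -5$)
$I{\left(y \right)} = - \frac{5}{y}$
$J{\left(l \right)} \left(-105 + I{\left(g{\left(-2 \right)} - 2 \right)}\right) = \frac{-105 - \frac{5}{-3 - 2}}{- \frac{55}{8}} = - \frac{8 \left(-105 - \frac{5}{-3 - 2}\right)}{55} = - \frac{8 \left(-105 - \frac{5}{-5}\right)}{55} = - \frac{8 \left(-105 - -1\right)}{55} = - \frac{8 \left(-105 + 1\right)}{55} = \left(- \frac{8}{55}\right) \left(-104\right) = \frac{832}{55}$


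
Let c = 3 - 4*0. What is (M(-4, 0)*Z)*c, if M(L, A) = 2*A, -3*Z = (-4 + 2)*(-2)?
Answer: 0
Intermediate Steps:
Z = -4/3 (Z = -(-4 + 2)*(-2)/3 = -(-2)*(-2)/3 = -1/3*4 = -4/3 ≈ -1.3333)
c = 3 (c = 3 + 0 = 3)
(M(-4, 0)*Z)*c = ((2*0)*(-4/3))*3 = (0*(-4/3))*3 = 0*3 = 0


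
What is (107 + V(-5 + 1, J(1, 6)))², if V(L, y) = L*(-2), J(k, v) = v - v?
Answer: 13225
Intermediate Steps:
J(k, v) = 0
V(L, y) = -2*L
(107 + V(-5 + 1, J(1, 6)))² = (107 - 2*(-5 + 1))² = (107 - 2*(-4))² = (107 + 8)² = 115² = 13225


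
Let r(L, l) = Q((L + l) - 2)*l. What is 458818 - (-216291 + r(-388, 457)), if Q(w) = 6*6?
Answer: 658657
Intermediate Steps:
Q(w) = 36
r(L, l) = 36*l
458818 - (-216291 + r(-388, 457)) = 458818 - (-216291 + 36*457) = 458818 - (-216291 + 16452) = 458818 - 1*(-199839) = 458818 + 199839 = 658657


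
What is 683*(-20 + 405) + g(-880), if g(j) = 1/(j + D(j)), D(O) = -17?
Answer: 235870634/897 ≈ 2.6296e+5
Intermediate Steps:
g(j) = 1/(-17 + j) (g(j) = 1/(j - 17) = 1/(-17 + j))
683*(-20 + 405) + g(-880) = 683*(-20 + 405) + 1/(-17 - 880) = 683*385 + 1/(-897) = 262955 - 1/897 = 235870634/897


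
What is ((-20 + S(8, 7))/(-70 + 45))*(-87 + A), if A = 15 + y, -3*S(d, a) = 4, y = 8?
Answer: -4096/75 ≈ -54.613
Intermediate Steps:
S(d, a) = -4/3 (S(d, a) = -⅓*4 = -4/3)
A = 23 (A = 15 + 8 = 23)
((-20 + S(8, 7))/(-70 + 45))*(-87 + A) = ((-20 - 4/3)/(-70 + 45))*(-87 + 23) = -64/3/(-25)*(-64) = -64/3*(-1/25)*(-64) = (64/75)*(-64) = -4096/75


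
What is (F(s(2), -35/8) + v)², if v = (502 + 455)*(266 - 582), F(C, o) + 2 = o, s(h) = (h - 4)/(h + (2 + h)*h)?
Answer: 5853239906409/64 ≈ 9.1457e+10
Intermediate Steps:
s(h) = (-4 + h)/(h + h*(2 + h))
F(C, o) = -2 + o
v = -302412 (v = 957*(-316) = -302412)
(F(s(2), -35/8) + v)² = ((-2 - 35/8) - 302412)² = (-51/8 - 302412)² = (-2419347/8)² = 5853239906409/64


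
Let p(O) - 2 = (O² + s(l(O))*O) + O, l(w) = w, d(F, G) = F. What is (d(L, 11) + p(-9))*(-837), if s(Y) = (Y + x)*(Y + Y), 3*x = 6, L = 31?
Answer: 861273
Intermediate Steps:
x = 2 (x = (⅓)*6 = 2)
s(Y) = 2*Y*(2 + Y) (s(Y) = (Y + 2)*(Y + Y) = (2 + Y)*(2*Y) = 2*Y*(2 + Y))
p(O) = 2 + O + O² + 2*O²*(2 + O) (p(O) = 2 + ((O² + (2*O*(2 + O))*O) + O) = 2 + ((O² + 2*O²*(2 + O)) + O) = 2 + (O + O² + 2*O²*(2 + O)) = 2 + O + O² + 2*O²*(2 + O))
(d(L, 11) + p(-9))*(-837) = (31 + (2 - 9 + 2*(-9)³ + 5*(-9)²))*(-837) = (31 + (2 - 9 + 2*(-729) + 5*81))*(-837) = (31 + (2 - 9 - 1458 + 405))*(-837) = (31 - 1060)*(-837) = -1029*(-837) = 861273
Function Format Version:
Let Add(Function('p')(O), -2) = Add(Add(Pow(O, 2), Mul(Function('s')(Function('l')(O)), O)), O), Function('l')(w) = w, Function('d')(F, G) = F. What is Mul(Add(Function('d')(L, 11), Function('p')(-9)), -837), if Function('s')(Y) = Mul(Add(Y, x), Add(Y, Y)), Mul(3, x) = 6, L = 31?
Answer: 861273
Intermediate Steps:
x = 2 (x = Mul(Rational(1, 3), 6) = 2)
Function('s')(Y) = Mul(2, Y, Add(2, Y)) (Function('s')(Y) = Mul(Add(Y, 2), Add(Y, Y)) = Mul(Add(2, Y), Mul(2, Y)) = Mul(2, Y, Add(2, Y)))
Function('p')(O) = Add(2, O, Pow(O, 2), Mul(2, Pow(O, 2), Add(2, O))) (Function('p')(O) = Add(2, Add(Add(Pow(O, 2), Mul(Mul(2, O, Add(2, O)), O)), O)) = Add(2, Add(Add(Pow(O, 2), Mul(2, Pow(O, 2), Add(2, O))), O)) = Add(2, Add(O, Pow(O, 2), Mul(2, Pow(O, 2), Add(2, O)))) = Add(2, O, Pow(O, 2), Mul(2, Pow(O, 2), Add(2, O))))
Mul(Add(Function('d')(L, 11), Function('p')(-9)), -837) = Mul(Add(31, Add(2, -9, Mul(2, Pow(-9, 3)), Mul(5, Pow(-9, 2)))), -837) = Mul(Add(31, Add(2, -9, Mul(2, -729), Mul(5, 81))), -837) = Mul(Add(31, Add(2, -9, -1458, 405)), -837) = Mul(Add(31, -1060), -837) = Mul(-1029, -837) = 861273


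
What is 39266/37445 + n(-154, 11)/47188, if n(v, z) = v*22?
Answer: 431505087/441738665 ≈ 0.97683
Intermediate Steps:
n(v, z) = 22*v
39266/37445 + n(-154, 11)/47188 = 39266/37445 + (22*(-154))/47188 = 39266*(1/37445) - 3388*1/47188 = 39266/37445 - 847/11797 = 431505087/441738665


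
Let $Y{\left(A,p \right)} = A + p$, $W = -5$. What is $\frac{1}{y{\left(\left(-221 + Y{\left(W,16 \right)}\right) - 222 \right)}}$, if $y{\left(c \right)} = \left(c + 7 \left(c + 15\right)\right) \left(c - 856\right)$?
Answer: $\frac{1}{4316088} \approx 2.3169 \cdot 10^{-7}$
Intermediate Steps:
$y{\left(c \right)} = \left(-856 + c\right) \left(105 + 8 c\right)$ ($y{\left(c \right)} = \left(c + 7 \left(15 + c\right)\right) \left(-856 + c\right) = \left(c + \left(105 + 7 c\right)\right) \left(-856 + c\right) = \left(105 + 8 c\right) \left(-856 + c\right) = \left(-856 + c\right) \left(105 + 8 c\right)$)
$\frac{1}{y{\left(\left(-221 + Y{\left(W,16 \right)}\right) - 222 \right)}} = \frac{1}{-89880 - 6743 \left(\left(-221 + \left(-5 + 16\right)\right) - 222\right) + 8 \left(\left(-221 + \left(-5 + 16\right)\right) - 222\right)^{2}} = \frac{1}{-89880 - 6743 \left(\left(-221 + 11\right) - 222\right) + 8 \left(\left(-221 + 11\right) - 222\right)^{2}} = \frac{1}{-89880 - 6743 \left(-210 - 222\right) + 8 \left(-210 - 222\right)^{2}} = \frac{1}{-89880 - -2912976 + 8 \left(-432\right)^{2}} = \frac{1}{-89880 + 2912976 + 8 \cdot 186624} = \frac{1}{-89880 + 2912976 + 1492992} = \frac{1}{4316088}$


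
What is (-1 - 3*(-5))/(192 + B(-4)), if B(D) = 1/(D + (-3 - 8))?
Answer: 210/2879 ≈ 0.072942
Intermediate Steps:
B(D) = 1/(-11 + D) (B(D) = 1/(D - 11) = 1/(-11 + D))
(-1 - 3*(-5))/(192 + B(-4)) = (-1 - 3*(-5))/(192 + 1/(-11 - 4)) = (-1 + 15)/(192 + 1/(-15)) = 14/(192 - 1/15) = 14/(2879/15) = 14*(15/2879) = 210/2879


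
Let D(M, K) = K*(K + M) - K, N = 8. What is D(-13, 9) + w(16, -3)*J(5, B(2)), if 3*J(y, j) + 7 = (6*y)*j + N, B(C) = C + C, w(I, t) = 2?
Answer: 107/3 ≈ 35.667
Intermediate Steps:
B(C) = 2*C
J(y, j) = ⅓ + 2*j*y (J(y, j) = -7/3 + ((6*y)*j + 8)/3 = -7/3 + (6*j*y + 8)/3 = -7/3 + (8 + 6*j*y)/3 = -7/3 + (8/3 + 2*j*y) = ⅓ + 2*j*y)
D(M, K) = -K + K*(K + M)
D(-13, 9) + w(16, -3)*J(5, B(2)) = 9*(-1 + 9 - 13) + 2*(⅓ + 2*(2*2)*5) = 9*(-5) + 2*(⅓ + 2*4*5) = -45 + 2*(⅓ + 40) = -45 + 2*(121/3) = -45 + 242/3 = 107/3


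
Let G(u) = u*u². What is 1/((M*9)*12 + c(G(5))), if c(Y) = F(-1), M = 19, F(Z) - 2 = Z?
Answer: 1/2053 ≈ 0.00048709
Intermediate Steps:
F(Z) = 2 + Z
G(u) = u³
c(Y) = 1 (c(Y) = 2 - 1 = 1)
1/((M*9)*12 + c(G(5))) = 1/((19*9)*12 + 1) = 1/(171*12 + 1) = 1/(2052 + 1) = 1/2053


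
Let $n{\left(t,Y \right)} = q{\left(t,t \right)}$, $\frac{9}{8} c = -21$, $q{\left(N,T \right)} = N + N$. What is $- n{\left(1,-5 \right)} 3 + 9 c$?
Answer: $-174$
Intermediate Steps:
$q{\left(N,T \right)} = 2 N$
$c = - \frac{56}{3}$ ($c = \frac{8}{9} \left(-21\right) = - \frac{56}{3} \approx -18.667$)
$n{\left(t,Y \right)} = 2 t$
$- n{\left(1,-5 \right)} 3 + 9 c = - 2 \cdot 1 \cdot 3 + 9 \left(- \frac{56}{3}\right) = \left(-1\right) 2 \cdot 3 - 168 = \left(-2\right) 3 - 168 = -6 - 168 = -174$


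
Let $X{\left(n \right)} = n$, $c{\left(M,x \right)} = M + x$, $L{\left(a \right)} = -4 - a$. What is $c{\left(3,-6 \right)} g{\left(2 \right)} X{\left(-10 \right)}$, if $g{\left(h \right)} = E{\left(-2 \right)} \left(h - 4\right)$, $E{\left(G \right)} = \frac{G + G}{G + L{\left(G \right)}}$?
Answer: $-60$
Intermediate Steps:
$E{\left(G \right)} = - \frac{G}{2}$ ($E{\left(G \right)} = \frac{G + G}{G - \left(4 + G\right)} = \frac{2 G}{-4} = 2 G \left(- \frac{1}{4}\right) = - \frac{G}{2}$)
$g{\left(h \right)} = -4 + h$ ($g{\left(h \right)} = \left(- \frac{1}{2}\right) \left(-2\right) \left(h - 4\right) = 1 \left(-4 + h\right) = -4 + h$)
$c{\left(3,-6 \right)} g{\left(2 \right)} X{\left(-10 \right)} = \left(3 - 6\right) \left(-4 + 2\right) \left(-10\right) = \left(-3\right) \left(-2\right) \left(-10\right) = 6 \left(-10\right) = -60$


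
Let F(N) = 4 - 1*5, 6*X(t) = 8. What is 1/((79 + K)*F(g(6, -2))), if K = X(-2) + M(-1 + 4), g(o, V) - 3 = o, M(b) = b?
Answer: -3/250 ≈ -0.012000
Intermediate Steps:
X(t) = 4/3 (X(t) = (⅙)*8 = 4/3)
g(o, V) = 3 + o
F(N) = -1 (F(N) = 4 - 5 = -1)
K = 13/3 (K = 4/3 + (-1 + 4) = 4/3 + 3 = 13/3 ≈ 4.3333)
1/((79 + K)*F(g(6, -2))) = 1/((79 + 13/3)*(-1)) = 1/((250/3)*(-1)) = 1/(-250/3) = -3/250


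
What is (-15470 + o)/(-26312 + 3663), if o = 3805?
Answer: 11665/22649 ≈ 0.51503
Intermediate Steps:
(-15470 + o)/(-26312 + 3663) = (-15470 + 3805)/(-26312 + 3663) = -11665/(-22649) = -11665*(-1/22649) = 11665/22649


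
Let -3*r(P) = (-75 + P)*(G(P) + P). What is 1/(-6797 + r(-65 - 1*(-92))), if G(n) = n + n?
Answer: -1/5501 ≈ -0.00018179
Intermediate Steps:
G(n) = 2*n
r(P) = -P*(-75 + P) (r(P) = -(-75 + P)*(2*P + P)/3 = -(-75 + P)*3*P/3 = -P*(-75 + P))
1/(-6797 + r(-65 - 1*(-92))) = 1/(-6797 + (-65 - 1*(-92))*(75 - (-65 - 1*(-92)))) = 1/(-6797 + (-65 + 92)*(75 - (-65 + 92))) = 1/(-6797 + 27*(75 - 1*27)) = 1/(-6797 + 27*(75 - 27)) = 1/(-6797 + 27*48) = 1/(-6797 + 1296) = 1/(-5501) = -1/5501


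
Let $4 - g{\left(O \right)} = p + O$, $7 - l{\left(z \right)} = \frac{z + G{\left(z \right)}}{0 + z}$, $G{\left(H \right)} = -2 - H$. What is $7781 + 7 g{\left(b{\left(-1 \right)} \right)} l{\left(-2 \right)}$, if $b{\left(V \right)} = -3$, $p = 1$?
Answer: $8033$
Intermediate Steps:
$l{\left(z \right)} = 7 + \frac{2}{z}$ ($l{\left(z \right)} = 7 - \frac{z - \left(2 + z\right)}{0 + z} = 7 - - \frac{2}{z} = 7 + \frac{2}{z}$)
$g{\left(O \right)} = 3 - O$ ($g{\left(O \right)} = 4 - \left(1 + O\right) = 3 - O$)
$7781 + 7 g{\left(b{\left(-1 \right)} \right)} l{\left(-2 \right)} = 7781 + 7 \left(3 - -3\right) \left(7 + \frac{2}{-2}\right) = 7781 + 7 \left(3 + 3\right) \left(7 + 2 \left(- \frac{1}{2}\right)\right) = 7781 + 7 \cdot 6 \left(7 - 1\right) = 7781 + 42 \cdot 6 = 7781 + 252 = 8033$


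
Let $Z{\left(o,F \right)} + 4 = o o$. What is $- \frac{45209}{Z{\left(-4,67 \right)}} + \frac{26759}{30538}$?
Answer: $- \frac{690135667}{183228} \approx -3766.5$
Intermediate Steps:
$Z{\left(o,F \right)} = -4 + o^{2}$ ($Z{\left(o,F \right)} = -4 + o o = -4 + o^{2}$)
$- \frac{45209}{Z{\left(-4,67 \right)}} + \frac{26759}{30538} = - \frac{45209}{-4 + \left(-4\right)^{2}} + \frac{26759}{30538} = - \frac{45209}{-4 + 16} + 26759 \cdot \frac{1}{30538} = - \frac{45209}{12} + \frac{26759}{30538} = - \frac{690135667}{183228}$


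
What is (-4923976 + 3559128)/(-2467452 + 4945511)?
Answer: -1364848/2478059 ≈ -0.55077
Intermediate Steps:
(-4923976 + 3559128)/(-2467452 + 4945511) = -1364848/2478059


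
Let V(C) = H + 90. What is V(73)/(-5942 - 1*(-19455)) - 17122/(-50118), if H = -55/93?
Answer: 3655683778/10497290277 ≈ 0.34825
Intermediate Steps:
H = -55/93 (H = -55*1/93 = -55/93 ≈ -0.59140)
V(C) = 8315/93 (V(C) = -55/93 + 90 = 8315/93)
V(73)/(-5942 - 1*(-19455)) - 17122/(-50118) = 8315/(93*(-5942 - 1*(-19455))) - 17122/(-50118) = 8315/(93*(-5942 + 19455)) - 17122*(-1/50118) = (8315/93)/13513 + 8561/25059 = (8315/93)*(1/13513) + 8561/25059 = 8315/1256709 + 8561/25059 = 3655683778/10497290277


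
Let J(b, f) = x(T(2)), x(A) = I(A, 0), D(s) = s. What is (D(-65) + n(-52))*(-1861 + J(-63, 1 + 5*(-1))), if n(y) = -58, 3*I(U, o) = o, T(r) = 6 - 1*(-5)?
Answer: 228903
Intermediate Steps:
T(r) = 11 (T(r) = 6 + 5 = 11)
I(U, o) = o/3
x(A) = 0 (x(A) = (1/3)*0 = 0)
J(b, f) = 0
(D(-65) + n(-52))*(-1861 + J(-63, 1 + 5*(-1))) = (-65 - 58)*(-1861 + 0) = -123*(-1861) = 228903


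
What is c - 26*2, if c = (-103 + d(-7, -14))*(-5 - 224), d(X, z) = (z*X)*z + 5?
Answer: 336578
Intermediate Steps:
d(X, z) = 5 + X*z² (d(X, z) = (X*z)*z + 5 = X*z² + 5 = 5 + X*z²)
c = 336630 (c = (-103 + (5 - 7*(-14)²))*(-5 - 224) = (-103 + (5 - 7*196))*(-229) = (-103 + (5 - 1372))*(-229) = (-103 - 1367)*(-229) = -1470*(-229) = 336630)
c - 26*2 = 336630 - 26*2 = 336630 - 1*52 = 336630 - 52 = 336578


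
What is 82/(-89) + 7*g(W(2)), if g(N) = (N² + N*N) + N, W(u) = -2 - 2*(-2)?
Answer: 6148/89 ≈ 69.079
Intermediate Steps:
W(u) = 2 (W(u) = -2 + 4 = 2)
g(N) = N + 2*N² (g(N) = (N² + N²) + N = 2*N² + N = N + 2*N²)
82/(-89) + 7*g(W(2)) = 82/(-89) + 7*(2*(1 + 2*2)) = 82*(-1/89) + 7*(2*(1 + 4)) = -82/89 + 7*(2*5) = -82/89 + 7*10 = -82/89 + 70 = 6148/89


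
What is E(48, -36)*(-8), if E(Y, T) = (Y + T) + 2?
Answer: -112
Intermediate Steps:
E(Y, T) = 2 + T + Y (E(Y, T) = (T + Y) + 2 = 2 + T + Y)
E(48, -36)*(-8) = (2 - 36 + 48)*(-8) = 14*(-8) = -112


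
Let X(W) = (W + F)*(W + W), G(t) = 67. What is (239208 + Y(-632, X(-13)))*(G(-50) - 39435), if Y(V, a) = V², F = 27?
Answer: -25141664576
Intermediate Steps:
X(W) = 2*W*(27 + W) (X(W) = (W + 27)*(W + W) = (27 + W)*(2*W) = 2*W*(27 + W))
(239208 + Y(-632, X(-13)))*(G(-50) - 39435) = (239208 + (-632)²)*(67 - 39435) = (239208 + 399424)*(-39368) = 638632*(-39368) = -25141664576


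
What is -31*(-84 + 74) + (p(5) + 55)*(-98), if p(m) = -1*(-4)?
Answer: -5472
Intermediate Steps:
p(m) = 4
-31*(-84 + 74) + (p(5) + 55)*(-98) = -31*(-84 + 74) + (4 + 55)*(-98) = -31*(-10) + 59*(-98) = 310 - 5782 = -5472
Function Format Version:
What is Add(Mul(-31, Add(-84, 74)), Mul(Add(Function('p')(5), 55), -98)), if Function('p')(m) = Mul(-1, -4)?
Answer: -5472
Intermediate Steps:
Function('p')(m) = 4
Add(Mul(-31, Add(-84, 74)), Mul(Add(Function('p')(5), 55), -98)) = Add(Mul(-31, Add(-84, 74)), Mul(Add(4, 55), -98)) = Add(Mul(-31, -10), Mul(59, -98)) = Add(310, -5782) = -5472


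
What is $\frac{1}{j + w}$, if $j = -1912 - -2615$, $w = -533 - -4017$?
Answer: $\frac{1}{4187} \approx 0.00023883$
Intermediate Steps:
$w = 3484$ ($w = -533 + 4017 = 3484$)
$j = 703$ ($j = -1912 + 2615 = 703$)
$\frac{1}{j + w} = \frac{1}{703 + 3484} = \frac{1}{4187}$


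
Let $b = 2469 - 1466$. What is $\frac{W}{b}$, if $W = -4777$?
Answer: $- \frac{281}{59} \approx -4.7627$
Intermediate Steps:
$b = 1003$
$\frac{W}{b} = - \frac{4777}{1003} = \left(-4777\right) \frac{1}{1003} = - \frac{281}{59}$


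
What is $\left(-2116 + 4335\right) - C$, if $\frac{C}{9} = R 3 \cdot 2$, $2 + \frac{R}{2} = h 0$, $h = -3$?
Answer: $2435$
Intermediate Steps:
$R = -4$ ($R = -4 + 2 \left(\left(-3\right) 0\right) = -4 + 2 \cdot 0 = -4 + 0 = -4$)
$C = -216$ ($C = 9 \left(-4\right) 3 \cdot 2 = 9 \left(\left(-12\right) 2\right) = 9 \left(-24\right) = -216$)
$\left(-2116 + 4335\right) - C = \left(-2116 + 4335\right) - -216 = 2219 + 216 = 2435$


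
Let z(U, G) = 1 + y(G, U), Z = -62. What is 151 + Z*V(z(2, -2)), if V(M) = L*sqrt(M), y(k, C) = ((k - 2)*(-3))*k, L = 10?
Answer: 151 - 620*I*sqrt(23) ≈ 151.0 - 2973.4*I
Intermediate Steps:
y(k, C) = k*(6 - 3*k) (y(k, C) = ((-2 + k)*(-3))*k = (6 - 3*k)*k = k*(6 - 3*k))
z(U, G) = 1 + 3*G*(2 - G)
V(M) = 10*sqrt(M)
151 + Z*V(z(2, -2)) = 151 - 620*sqrt(1 - 3*(-2)*(-2 - 2)) = 151 - 620*sqrt(1 - 3*(-2)*(-4)) = 151 - 620*sqrt(1 - 24) = 151 - 620*sqrt(-23) = 151 - 620*I*sqrt(23)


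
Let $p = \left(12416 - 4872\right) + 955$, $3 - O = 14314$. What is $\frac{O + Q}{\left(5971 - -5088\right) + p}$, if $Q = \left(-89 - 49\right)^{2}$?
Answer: $\frac{4733}{19558} \approx 0.242$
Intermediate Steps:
$Q = 19044$ ($Q = \left(-138\right)^{2} = 19044$)
$O = -14311$ ($O = 3 - 14314 = -14311$)
$p = 8499$ ($p = 7544 + 955 = 8499$)
$\frac{O + Q}{\left(5971 - -5088\right) + p} = \frac{-14311 + 19044}{\left(5971 - -5088\right) + 8499} = \frac{4733}{\left(5971 + 5088\right) + 8499} = \frac{4733}{11059 + 8499} = \frac{4733}{19558}$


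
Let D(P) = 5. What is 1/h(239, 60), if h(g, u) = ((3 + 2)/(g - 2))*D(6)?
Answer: 237/25 ≈ 9.4800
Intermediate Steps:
h(g, u) = 25/(-2 + g) (h(g, u) = ((3 + 2)/(g - 2))*5 = (5/(-2 + g))*5 = 25/(-2 + g))
1/h(239, 60) = 1/(25/(-2 + 239)) = 1/(25/237) = 237/25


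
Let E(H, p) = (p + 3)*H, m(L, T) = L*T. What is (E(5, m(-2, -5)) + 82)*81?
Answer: 11907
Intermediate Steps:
E(H, p) = H*(3 + p) (E(H, p) = (3 + p)*H = H*(3 + p))
(E(5, m(-2, -5)) + 82)*81 = (5*(3 - 2*(-5)) + 82)*81 = (5*(3 + 10) + 82)*81 = (5*13 + 82)*81 = (65 + 82)*81 = 147*81 = 11907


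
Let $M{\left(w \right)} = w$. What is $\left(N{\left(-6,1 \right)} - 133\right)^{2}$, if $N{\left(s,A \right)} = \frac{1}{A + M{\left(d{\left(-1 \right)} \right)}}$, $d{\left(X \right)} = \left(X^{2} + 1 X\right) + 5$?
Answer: $\frac{635209}{36} \approx 17645.0$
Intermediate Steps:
$d{\left(X \right)} = 5 + X + X^{2}$ ($d{\left(X \right)} = \left(X^{2} + X\right) + 5 = \left(X + X^{2}\right) + 5 = 5 + X + X^{2}$)
$N{\left(s,A \right)} = \frac{1}{5 + A}$ ($N{\left(s,A \right)} = \frac{1}{A + \left(5 - 1 + \left(-1\right)^{2}\right)} = \frac{1}{A + \left(5 - 1 + 1\right)} = \frac{1}{A + 5} = \frac{1}{5 + A}$)
$\left(N{\left(-6,1 \right)} - 133\right)^{2} = \left(\frac{1}{5 + 1} - 133\right)^{2} = \left(\frac{1}{6} - 133\right)^{2} = \left(- \frac{797}{6}\right)^{2} = \frac{635209}{36}$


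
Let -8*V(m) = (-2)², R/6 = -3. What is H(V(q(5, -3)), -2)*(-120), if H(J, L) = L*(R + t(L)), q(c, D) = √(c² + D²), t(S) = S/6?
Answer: -4400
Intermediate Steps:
t(S) = S/6 (t(S) = S*(⅙) = S/6)
q(c, D) = √(D² + c²)
R = -18 (R = 6*(-3) = -18)
V(m) = -½ (V(m) = -⅛*(-2)² = -⅛*4 = -½)
H(J, L) = L*(-18 + L/6)
H(V(q(5, -3)), -2)*(-120) = ((⅙)*(-2)*(-108 - 2))*(-120) = ((⅙)*(-2)*(-110))*(-120) = (110/3)*(-120) = -4400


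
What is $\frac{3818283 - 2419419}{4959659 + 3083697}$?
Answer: $\frac{349716}{2010839} \approx 0.17392$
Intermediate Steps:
$\frac{3818283 - 2419419}{4959659 + 3083697} = \frac{1398864}{8043356} = 1398864 \cdot \frac{1}{8043356} = \frac{349716}{2010839}$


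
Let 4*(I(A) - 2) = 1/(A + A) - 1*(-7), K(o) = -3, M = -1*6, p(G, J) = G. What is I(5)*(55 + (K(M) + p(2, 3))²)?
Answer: 1057/5 ≈ 211.40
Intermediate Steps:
M = -6
I(A) = 15/4 + 1/(8*A) (I(A) = 2 + (1/(A + A) - 1*(-7))/4 = 2 + (1/(2*A) + 7)/4 = 2 + (7 + 1/(2*A))/4 = 2 + (7/4 + 1/(8*A)) = 15/4 + 1/(8*A))
I(5)*(55 + (K(M) + p(2, 3))²) = ((⅛)*(1 + 30*5)/5)*(55 + (-3 + 2)²) = ((⅛)*(⅕)*(1 + 150))*(55 + (-1)²) = ((⅛)*(⅕)*151)*(55 + 1) = (151/40)*56 = 1057/5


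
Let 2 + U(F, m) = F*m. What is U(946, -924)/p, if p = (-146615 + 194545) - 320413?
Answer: 874106/272483 ≈ 3.2079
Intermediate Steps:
p = -272483 (p = 47930 - 320413 = -272483)
U(F, m) = -2 + F*m
U(946, -924)/p = (-2 + 946*(-924))/(-272483) = (-2 - 874104)*(-1/272483) = -874106*(-1/272483) = 874106/272483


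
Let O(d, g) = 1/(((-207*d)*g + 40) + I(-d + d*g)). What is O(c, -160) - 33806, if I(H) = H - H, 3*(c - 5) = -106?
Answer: -33961507601/1004600 ≈ -33806.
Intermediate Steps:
c = -91/3 (c = 5 + (⅓)*(-106) = 5 - 106/3 = -91/3 ≈ -30.333)
I(H) = 0
O(d, g) = 1/(40 - 207*d*g) (O(d, g) = 1/(((-207*d)*g + 40) + 0) = 1/((-207*d*g + 40) + 0) = 1/((40 - 207*d*g) + 0) = 1/(40 - 207*d*g))
O(c, -160) - 33806 = 1/(40 - 207*(-91/3)*(-160)) - 33806 = 1/(40 - 1004640) - 33806 = 1/(-1004600) - 33806 = -1/1004600 - 33806 = -33961507601/1004600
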